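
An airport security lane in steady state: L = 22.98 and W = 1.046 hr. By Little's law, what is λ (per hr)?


λ = L/W = 22.98/1.046 = 21.9694 /hr

Final: 21.9694 /hr


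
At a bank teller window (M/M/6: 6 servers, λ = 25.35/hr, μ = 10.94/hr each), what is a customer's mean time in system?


a = 2.3172; ρ = 0.3862; P₀ = 0.098196
Lq = P₀·a^c·ρ/(c!(1−ρ)²) = 0.02164
Wq = Lq/λ = 0.02164/25.35 = 0.0008537 hr
W = Wq + 1/μ = 0.0008537 + 0.09141 = 0.09226 hr

Final: 0.09226 hr


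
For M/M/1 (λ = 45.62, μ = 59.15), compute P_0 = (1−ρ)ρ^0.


ρ = 45.62/59.15 = 0.7713
P_n = (1−ρ)·ρ^n = (1 − 0.7713)·0.7713^0 = 0.2287·1.000000 = 0.228740

Final: 0.228740


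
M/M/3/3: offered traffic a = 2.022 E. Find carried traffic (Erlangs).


B(3,2.022) = 0.213812 (Erlang-B)
Carried load = a(1 − B) = 2.022·(1 − 0.213812) = 2.022·0.786188 = 1.5897 E

Final: 1.5897 Erlangs


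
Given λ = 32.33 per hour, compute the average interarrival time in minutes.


Mean interarrival time = 1/λ = 1/32.33 hour = 0.03093 hour
In minutes: 0.03093 × 60 = 1.8559 min

Final: 1.8559 min


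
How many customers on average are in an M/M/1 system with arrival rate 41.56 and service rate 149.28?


ρ = λ/μ = 41.56/149.28 = 0.2784
L = ρ/(1−ρ) = 0.2784/(1 − 0.2784) = 0.2784/0.7216 = 0.3858

Final: 0.3858


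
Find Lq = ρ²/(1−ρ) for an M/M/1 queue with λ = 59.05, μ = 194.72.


ρ = 59.05/194.72 = 0.3033
Lq = ρ²/(1−ρ) = 0.09196/0.6967 = 0.1320

Final: 0.1320


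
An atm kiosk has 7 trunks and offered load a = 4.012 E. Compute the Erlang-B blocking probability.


B(c,a) = (a^c/c!) / Σ_{k=0}^{c} a^k/k!
a^7/7! = 3.319678
Σ terms (k=0..7): 1.00000 + 4.01200 + 8.04807 + 10.76295 + 10.79524 + 8.66210 + 5.79206 + 3.31968 = 52.392112
B = 3.319678/52.392112 = 0.063362

Final: 0.063362


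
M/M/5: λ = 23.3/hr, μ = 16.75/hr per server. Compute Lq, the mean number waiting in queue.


a = λ/μ = 1.3910; ρ = a/5 = 0.2782
P₀ = 0.248552
Lq = P₀·a^c·ρ / (c!·(1−ρ)²) = 0.248552·5.20841·0.2782/(120·0.52098)
= 0.005761

Final: 0.005761


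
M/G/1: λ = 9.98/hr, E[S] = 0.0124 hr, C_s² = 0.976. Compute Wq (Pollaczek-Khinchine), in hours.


ρ = λ·E[S] = 9.98·0.0124 = 0.1238
E[S²] = E[S]²(1+C_s²) = 0.0124²·(1+0.976) = 0.0003038
Wq = λ·E[S²]/(2(1−ρ)) = 9.98·0.0003038/(2·0.8762) = 0.001730 hr

Final: 0.001730 hr


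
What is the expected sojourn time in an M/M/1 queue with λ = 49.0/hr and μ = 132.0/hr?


W = 1/(μ−λ) = 1/(132.0 − 49.0) = 1/83.00 = 0.01205 hr

Final: 0.01205 hr


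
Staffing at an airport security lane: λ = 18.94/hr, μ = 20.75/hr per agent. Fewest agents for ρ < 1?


Stability requires cμ > λ ⇔ c > λ/μ.
λ/μ = 18.94/20.75 = 0.9128
Minimum integer c = ⌊0.9128⌋ + 1 = 1
Check: 1·20.75 = 20.75 > 18.94, while 0·20.75 = 0.00 ≤ 18.94

Final: 1 servers


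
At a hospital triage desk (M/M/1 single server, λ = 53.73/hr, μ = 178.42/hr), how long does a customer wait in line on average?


ρ = 53.73/178.42 = 0.3011
Wq = ρ/(μ−λ) = 0.3011/(178.42 − 53.73) = 0.3011/124.69 = 0.002415 hr

Final: 0.002415 hr


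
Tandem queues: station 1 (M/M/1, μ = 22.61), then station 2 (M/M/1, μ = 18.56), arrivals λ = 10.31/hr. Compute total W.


Each node sees arrival rate λ = 10.31/hr (tandem ⇒ throughput preserved).
W₁ = 1/(μ₁−λ) = 1/(22.61−10.31) = 0.08130 hr
W₂ = 1/(μ₂−λ) = 1/(18.56−10.31) = 0.12121 hr
W_total = W₁ + W₂ = 0.08130 + 0.12121 = 0.20251 hr

Final: 0.20251 hr


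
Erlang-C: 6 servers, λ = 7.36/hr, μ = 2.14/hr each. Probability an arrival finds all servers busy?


a = λ/μ = 3.4393; ρ = a/6 = 0.5732
P₀ = 0.030903 (from M/M/c formula)
C(c,a) = [a^c/(c!(1−ρ))]·P₀ = [1654.94759/(720·0.4268)]·0.030903
= 5.38563·0.030903 = 0.166434

Final: 0.166434


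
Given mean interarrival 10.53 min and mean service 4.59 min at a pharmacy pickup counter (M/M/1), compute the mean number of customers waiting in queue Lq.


λ = 60/10.53 = 5.6980 /hr
μ = 60/4.59 = 13.0719 /hr
ρ = λ/μ = 5.6980/13.0719 = 0.4359
Lq = ρ²/(1−ρ) = 0.1900/0.5641 = 0.3368

Final: 0.3368


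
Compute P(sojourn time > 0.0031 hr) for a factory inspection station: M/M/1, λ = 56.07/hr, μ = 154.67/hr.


W ~ Exponential(μ−λ) for M/M/1.
μ − λ = 154.67 − 56.07 = 98.6000
P(W > t) = e^{−(μ−λ)t} = e^{−0.3057} = 0.736637

Final: 0.736637


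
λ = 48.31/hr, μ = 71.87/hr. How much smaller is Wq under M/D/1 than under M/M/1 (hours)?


ρ = 48.31/71.87 = 0.6722
Wq(M/M/1) = ρ/(μ−λ) = 0.6722/23.56 = 0.02853 hr
Wq(M/D/1) = ρ/(2(μ−λ)) = 0.01427 hr
Savings = 0.02853 − 0.01427 = 0.01427 hr

Final: 0.01427 hr


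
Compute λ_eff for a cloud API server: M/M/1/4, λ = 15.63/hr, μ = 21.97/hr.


ρ = 0.7114; P_K = (1−ρ)ρ^4/(1−ρ^5) = 0.090396
λ_eff = λ(1 − P_K) = 15.63·(1 − 0.090396) = 15.63·0.909604 = 14.2171 /hr

Final: 14.2171 /hr


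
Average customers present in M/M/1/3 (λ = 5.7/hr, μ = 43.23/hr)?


ρ = 5.7/43.23 = 0.1319
L = ρ[1 − (K+1)ρ^K + Kρ^(K+1)] / [(1−ρ)(1−ρ^(K+1))]
Numerator: 0.1319·(1 − 4·0.002292 + 3·0.0003022) = 0.130763
Denominator: (0.8681)·(0.999698) = 0.867885
L = 0.130763/0.867885 = 0.1507

Final: 0.1507


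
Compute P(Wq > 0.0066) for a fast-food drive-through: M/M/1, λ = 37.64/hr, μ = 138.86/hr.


ρ = 37.64/138.86 = 0.2711
P(Wq > t) = ρ·e^{−(μ−λ)t} = 0.2711·e^{−0.6681}
= 0.2711·0.512706 = 0.138976

Final: 0.138976


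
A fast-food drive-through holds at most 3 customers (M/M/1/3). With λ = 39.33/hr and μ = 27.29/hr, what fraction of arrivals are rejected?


ρ = λ/μ = 39.33/27.29 = 1.4412
P_K = (1−ρ)ρ^K/(1−ρ^(K+1)) = (-0.4412·2.993376)/(1 − 4.314015)
= -1.320639/-3.314015 = 0.398501

Final: 0.398501


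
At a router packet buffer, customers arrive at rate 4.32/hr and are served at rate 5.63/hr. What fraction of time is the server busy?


ρ = λ/μ = 4.32/5.63 = 0.7673

Final: 0.7673


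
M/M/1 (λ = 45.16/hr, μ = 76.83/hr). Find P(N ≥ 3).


ρ = 45.16/76.83 = 0.5878
P(N ≥ n) = ρ^n = 0.5878^3 = 0.203081

Final: 0.203081


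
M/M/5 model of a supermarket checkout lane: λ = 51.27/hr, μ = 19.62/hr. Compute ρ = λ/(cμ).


ρ = λ/(cμ) = 51.27/(5·19.62) = 51.27/98.10 = 0.5226

Final: 0.5226


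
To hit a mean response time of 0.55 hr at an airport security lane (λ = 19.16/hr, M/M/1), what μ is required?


W = 1/(μ−λ) ⇒ μ − λ = 1/W = 1/0.55 = 1.8182
μ = λ + 1/W = 19.16 + 1.8182 = 20.9782 per hr

Final: 20.9782 /hr


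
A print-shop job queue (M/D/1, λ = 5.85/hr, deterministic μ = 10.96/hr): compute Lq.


ρ = 5.85/10.96 = 0.5338
M/D/1: Lq = ρ²/(2(1−ρ)) = 0.2849/(2·0.4662) = 0.30553

Final: 0.30553


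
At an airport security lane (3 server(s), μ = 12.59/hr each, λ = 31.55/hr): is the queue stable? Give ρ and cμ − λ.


Total capacity cμ = 3·12.59 = 37.77/hr
ρ = λ/(cμ) = 31.55/37.77 = 0.8353
Stable ⇔ ρ < 1: YES
Spare capacity = cμ − λ = 37.77 − 31.55 = 6.22/hr

Final: ρ = 0.8353; stable; margin = 6.22/hr


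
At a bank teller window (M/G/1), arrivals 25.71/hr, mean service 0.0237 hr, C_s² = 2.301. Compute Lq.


ρ = λ·E[S] = 25.71·0.0237 = 0.6093
Lq = ρ²(1+C_s²)/(2(1−ρ)) = 0.3713·(1+2.301)/(2·0.3907)
= 0.3713·3.3010/0.7813 = 1.56857

Final: 1.56857


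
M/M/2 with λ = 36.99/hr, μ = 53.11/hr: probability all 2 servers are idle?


a = λ/μ = 36.99/53.11 = 0.6965; ρ = a/c = 0.3482
Σ_{k=0}^{1} a^k/k! (terms k=0..1) = 1.00000 + 0.69648 = 1.69648
Tail: a^2/(2!(1−ρ)) = 0.48508/(2·0.6518) = 0.37213
P₀ = 1/(1.69648 + 0.37213) = 1/2.06861 = 0.483416

Final: 0.483416


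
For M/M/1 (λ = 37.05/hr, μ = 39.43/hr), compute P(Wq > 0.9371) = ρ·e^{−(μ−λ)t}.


ρ = 37.05/39.43 = 0.9396
P(Wq > t) = ρ·e^{−(μ−λ)t} = 0.9396·e^{−2.2303}
= 0.9396·0.107496 = 0.101008

Final: 0.101008


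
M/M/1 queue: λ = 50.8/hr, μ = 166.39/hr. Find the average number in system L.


ρ = λ/μ = 50.8/166.39 = 0.3053
L = ρ/(1−ρ) = 0.3053/(1 − 0.3053) = 0.3053/0.6947 = 0.4395

Final: 0.4395


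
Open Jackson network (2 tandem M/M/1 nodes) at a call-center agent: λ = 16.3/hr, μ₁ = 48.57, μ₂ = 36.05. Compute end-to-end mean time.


Each node sees arrival rate λ = 16.3/hr (tandem ⇒ throughput preserved).
W₁ = 1/(μ₁−λ) = 1/(48.57−16.3) = 0.03099 hr
W₂ = 1/(μ₂−λ) = 1/(36.05−16.3) = 0.05063 hr
W_total = W₁ + W₂ = 0.03099 + 0.05063 = 0.08162 hr

Final: 0.08162 hr


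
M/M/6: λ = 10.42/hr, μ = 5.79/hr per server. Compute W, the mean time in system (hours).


a = 1.7997; ρ = 0.2999; P₀ = 0.165228
Lq = P₀·a^c·ρ/(c!(1−ρ)²) = 0.004772
Wq = Lq/λ = 0.004772/10.42 = 0.0004579 hr
W = Wq + 1/μ = 0.0004579 + 0.17271 = 0.17317 hr

Final: 0.17317 hr


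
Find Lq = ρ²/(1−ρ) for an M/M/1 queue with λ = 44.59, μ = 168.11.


ρ = 44.59/168.11 = 0.2652
Lq = ρ²/(1−ρ) = 0.07035/0.7348 = 0.09575

Final: 0.09575


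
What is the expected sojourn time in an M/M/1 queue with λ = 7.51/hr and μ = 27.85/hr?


W = 1/(μ−λ) = 1/(27.85 − 7.51) = 1/20.34 = 0.04916 hr

Final: 0.04916 hr


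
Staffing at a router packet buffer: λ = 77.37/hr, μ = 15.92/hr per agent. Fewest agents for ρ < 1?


Stability requires cμ > λ ⇔ c > λ/μ.
λ/μ = 77.37/15.92 = 4.8599
Minimum integer c = ⌊4.8599⌋ + 1 = 5
Check: 5·15.92 = 79.60 > 77.37, while 4·15.92 = 63.68 ≤ 77.37

Final: 5 servers


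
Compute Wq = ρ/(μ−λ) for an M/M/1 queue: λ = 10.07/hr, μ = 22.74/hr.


ρ = 10.07/22.74 = 0.4428
Wq = ρ/(μ−λ) = 0.4428/(22.74 − 10.07) = 0.4428/12.67 = 0.03495 hr

Final: 0.03495 hr


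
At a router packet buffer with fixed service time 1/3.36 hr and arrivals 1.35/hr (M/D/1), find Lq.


ρ = 1.35/3.36 = 0.4018
M/D/1: Lq = ρ²/(2(1−ρ)) = 0.1614/(2·0.5982) = 0.13493

Final: 0.13493


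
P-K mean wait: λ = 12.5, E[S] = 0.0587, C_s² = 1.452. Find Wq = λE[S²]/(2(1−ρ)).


ρ = λ·E[S] = 12.5·0.0587 = 0.7338
E[S²] = E[S]²(1+C_s²) = 0.0587²·(1+1.452) = 0.008449
Wq = λ·E[S²]/(2(1−ρ)) = 12.5·0.008449/(2·0.2662) = 0.19833 hr

Final: 0.19833 hr


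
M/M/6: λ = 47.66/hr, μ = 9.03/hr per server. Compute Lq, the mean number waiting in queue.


a = λ/μ = 5.2780; ρ = a/6 = 0.8797
P₀ = 0.002773
Lq = P₀·a^c·ρ / (c!·(1−ρ)²) = 0.002773·21617.11466·0.8797/(720·0.01448)
= 5.05657

Final: 5.05657


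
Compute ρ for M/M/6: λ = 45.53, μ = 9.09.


ρ = λ/(cμ) = 45.53/(6·9.09) = 45.53/54.54 = 0.8348

Final: 0.8348


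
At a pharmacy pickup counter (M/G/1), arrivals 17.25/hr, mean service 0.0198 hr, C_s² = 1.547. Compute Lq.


ρ = λ·E[S] = 17.25·0.0198 = 0.3416
Lq = ρ²(1+C_s²)/(2(1−ρ)) = 0.1167·(1+1.547)/(2·0.6584)
= 0.1167·2.5470/1.3169 = 0.22562

Final: 0.22562


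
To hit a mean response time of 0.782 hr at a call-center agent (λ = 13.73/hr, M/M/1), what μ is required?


W = 1/(μ−λ) ⇒ μ − λ = 1/W = 1/0.782 = 1.2788
μ = λ + 1/W = 13.73 + 1.2788 = 15.0088 per hr

Final: 15.0088 /hr


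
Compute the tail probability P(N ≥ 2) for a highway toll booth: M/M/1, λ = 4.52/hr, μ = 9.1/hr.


ρ = 4.52/9.1 = 0.4967
P(N ≥ n) = ρ^n = 0.4967^2 = 0.246714

Final: 0.246714


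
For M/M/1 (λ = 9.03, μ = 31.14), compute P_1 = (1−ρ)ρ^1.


ρ = 9.03/31.14 = 0.2900
P_n = (1−ρ)·ρ^n = (1 − 0.2900)·0.2900^1 = 0.7100·0.289981 = 0.205892

Final: 0.205892


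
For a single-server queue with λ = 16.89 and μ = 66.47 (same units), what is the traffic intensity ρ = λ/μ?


ρ = λ/μ = 16.89/66.47 = 0.2541

Final: 0.2541


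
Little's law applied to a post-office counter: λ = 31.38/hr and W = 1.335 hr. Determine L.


L = λW = 31.38·1.335 = 41.8923

Final: 41.8923


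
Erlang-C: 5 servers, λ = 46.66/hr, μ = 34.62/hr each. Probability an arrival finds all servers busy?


a = λ/μ = 1.3478; ρ = a/5 = 0.2696
P₀ = 0.259586 (from M/M/c formula)
C(c,a) = [a^c/(c!(1−ρ))]·P₀ = [4.44722/(120·0.7304)]·0.259586
= 0.05074·0.259586 = 0.013170

Final: 0.013170


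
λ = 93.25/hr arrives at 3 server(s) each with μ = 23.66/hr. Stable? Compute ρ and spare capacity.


Total capacity cμ = 3·23.66 = 70.98/hr
ρ = λ/(cμ) = 93.25/70.98 = 1.3138
Stable ⇔ ρ < 1: NO
Spare capacity = cμ − λ = 70.98 − 93.25 = -22.27/hr

Final: ρ = 1.3138; unstable; margin = -22.27/hr


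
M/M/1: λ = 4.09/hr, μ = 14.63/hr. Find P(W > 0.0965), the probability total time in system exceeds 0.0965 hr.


W ~ Exponential(μ−λ) for M/M/1.
μ − λ = 14.63 − 4.09 = 10.5400
P(W > t) = e^{−(μ−λ)t} = e^{−1.0171} = 0.361639

Final: 0.361639


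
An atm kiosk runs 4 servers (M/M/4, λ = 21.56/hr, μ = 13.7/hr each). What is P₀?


a = λ/μ = 21.56/13.7 = 1.5737; ρ = a/c = 0.3934
Σ_{k=0}^{3} a^k/k! (terms k=0..3) = 1.00000 + 1.57372 + 1.23830 + 0.64958 = 4.46161
Tail: a^4/(4!(1−ρ)) = 6.13356/(24·0.6066) = 0.42133
P₀ = 1/(4.46161 + 0.42133) = 1/4.88293 = 0.204795

Final: 0.204795


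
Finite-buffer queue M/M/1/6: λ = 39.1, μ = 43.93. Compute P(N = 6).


ρ = λ/μ = 39.1/43.93 = 0.8901
P_K = (1−ρ)ρ^K/(1−ρ^(K+1)) = (0.1099·0.497157)/(1 − 0.442496)
= 0.054661/0.557504 = 0.098046

Final: 0.098046


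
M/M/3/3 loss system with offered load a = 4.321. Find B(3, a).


B(c,a) = (a^c/c!) / Σ_{k=0}^{c} a^k/k!
a^3/3! = 13.446261
Σ terms (k=0..3): 1.00000 + 4.32100 + 9.33552 + 13.44626 = 28.102782
B = 13.446261/28.102782 = 0.478467

Final: 0.478467


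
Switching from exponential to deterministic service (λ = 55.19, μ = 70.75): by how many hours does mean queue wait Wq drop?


ρ = 55.19/70.75 = 0.7801
Wq(M/M/1) = ρ/(μ−λ) = 0.7801/15.56 = 0.05013 hr
Wq(M/D/1) = ρ/(2(μ−λ)) = 0.02507 hr
Savings = 0.05013 − 0.02507 = 0.02507 hr

Final: 0.02507 hr


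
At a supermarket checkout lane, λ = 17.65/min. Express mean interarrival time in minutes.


Mean interarrival time = 1/λ = 1/17.65 minute = 0.05666 minute
In minutes: 0.05666 × 1 = 0.05666 min

Final: 0.05666 min


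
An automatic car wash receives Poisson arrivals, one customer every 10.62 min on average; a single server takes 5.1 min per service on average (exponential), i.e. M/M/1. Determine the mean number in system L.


λ = 60/10.62 = 5.6497 /hr
μ = 60/5.1 = 11.7647 /hr
ρ = λ/μ = 5.6497/11.7647 = 0.4802
L = ρ/(1−ρ) = 0.4802/0.5198 = 0.9239

Final: 0.9239


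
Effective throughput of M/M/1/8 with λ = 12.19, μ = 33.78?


ρ = 0.3609; P_K = (1−ρ)ρ^8/(1−ρ^9) = 0.0001838
λ_eff = λ(1 − P_K) = 12.19·(1 − 0.0001838) = 12.19·0.999816 = 12.1878 /hr

Final: 12.1878 /hr


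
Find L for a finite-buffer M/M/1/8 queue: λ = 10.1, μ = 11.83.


ρ = 10.1/11.83 = 0.8538
L = ρ[1 − (K+1)ρ^K + Kρ^(K+1)] / [(1−ρ)(1−ρ^(K+1))]
Numerator: 0.8538·(1 − 9·0.282288 + 8·0.241007) = 0.330799
Denominator: (0.1462)·(0.758993) = 0.110994
L = 0.330799/0.110994 = 2.9803

Final: 2.9803


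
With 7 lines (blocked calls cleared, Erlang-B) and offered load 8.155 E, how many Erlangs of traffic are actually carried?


B(7,8.155) = 0.316842 (Erlang-B)
Carried load = a(1 − B) = 8.155·(1 − 0.316842) = 8.155·0.683158 = 5.5712 E

Final: 5.5712 Erlangs


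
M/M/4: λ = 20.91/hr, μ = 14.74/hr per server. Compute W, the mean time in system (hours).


a = 1.4186; ρ = 0.3546; P₀ = 0.240266
Lq = P₀·a^c·ρ/(c!(1−ρ)²) = 0.03452
Wq = Lq/λ = 0.03452/20.91 = 0.001651 hr
W = Wq + 1/μ = 0.001651 + 0.06784 = 0.06949 hr

Final: 0.06949 hr


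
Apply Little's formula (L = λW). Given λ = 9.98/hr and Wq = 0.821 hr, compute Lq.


Lq = λWq = 9.98·0.821 = 8.1936

Final: 8.1936


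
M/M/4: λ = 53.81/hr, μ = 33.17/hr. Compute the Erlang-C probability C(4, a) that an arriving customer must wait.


a = λ/μ = 1.6222; ρ = a/4 = 0.4056
P₀ = 0.194738 (from M/M/c formula)
C(c,a) = [a^c/(c!(1−ρ))]·P₀ = [6.92580/(24·0.5944)]·0.194738
= 0.48546·0.194738 = 0.094537

Final: 0.094537


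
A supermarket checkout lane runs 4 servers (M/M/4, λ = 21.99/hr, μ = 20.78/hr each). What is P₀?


a = λ/μ = 21.99/20.78 = 1.0582; ρ = a/c = 0.2646
Σ_{k=0}^{3} a^k/k! (terms k=0..3) = 1.00000 + 1.05823 + 0.55992 + 0.19751 = 2.81566
Tail: a^4/(4!(1−ρ)) = 1.25406/(24·0.7354) = 0.07105
P₀ = 1/(2.81566 + 0.07105) = 1/2.88671 = 0.346415

Final: 0.346415


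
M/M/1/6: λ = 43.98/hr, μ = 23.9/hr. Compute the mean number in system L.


ρ = 43.98/23.9 = 1.8402
L = ρ[1 − (K+1)ρ^K + Kρ^(K+1)] / [(1−ρ)(1−ρ^(K+1))]
Numerator: 1.8402·(1 − 7·38.827904 + 6·71.449841) = 290.569275
Denominator: (-0.8402)·(-70.449841) = 59.189657
L = 290.569275/59.189657 = 4.9091

Final: 4.9091


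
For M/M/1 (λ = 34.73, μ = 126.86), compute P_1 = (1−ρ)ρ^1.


ρ = 34.73/126.86 = 0.2738
P_n = (1−ρ)·ρ^n = (1 − 0.2738)·0.2738^1 = 0.7262·0.273766 = 0.198818

Final: 0.198818


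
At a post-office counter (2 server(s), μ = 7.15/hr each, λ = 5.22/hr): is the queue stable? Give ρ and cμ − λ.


Total capacity cμ = 2·7.15 = 14.30/hr
ρ = λ/(cμ) = 5.22/14.30 = 0.3650
Stable ⇔ ρ < 1: YES
Spare capacity = cμ − λ = 14.30 − 5.22 = 9.08/hr

Final: ρ = 0.3650; stable; margin = 9.08/hr


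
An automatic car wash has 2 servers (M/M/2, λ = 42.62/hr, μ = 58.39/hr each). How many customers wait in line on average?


a = λ/μ = 0.7299; ρ = a/2 = 0.3650
P₀ = 0.465245
Lq = P₀·a^c·ρ / (c!·(1−ρ)²) = 0.465245·0.53278·0.3650/(2·0.40328)
= 0.11216

Final: 0.11216


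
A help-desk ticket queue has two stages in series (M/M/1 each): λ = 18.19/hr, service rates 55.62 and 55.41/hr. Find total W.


Each node sees arrival rate λ = 18.19/hr (tandem ⇒ throughput preserved).
W₁ = 1/(μ₁−λ) = 1/(55.62−18.19) = 0.02672 hr
W₂ = 1/(μ₂−λ) = 1/(55.41−18.19) = 0.02687 hr
W_total = W₁ + W₂ = 0.02672 + 0.02687 = 0.05358 hr

Final: 0.05358 hr


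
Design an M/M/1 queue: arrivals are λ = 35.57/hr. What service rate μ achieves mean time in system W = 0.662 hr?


W = 1/(μ−λ) ⇒ μ − λ = 1/W = 1/0.662 = 1.5106
μ = λ + 1/W = 35.57 + 1.5106 = 37.0806 per hr

Final: 37.0806 /hr


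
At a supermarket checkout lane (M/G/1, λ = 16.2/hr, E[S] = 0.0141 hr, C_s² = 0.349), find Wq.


ρ = λ·E[S] = 16.2·0.0141 = 0.2284
E[S²] = E[S]²(1+C_s²) = 0.0141²·(1+0.349) = 0.0002682
Wq = λ·E[S²]/(2(1−ρ)) = 16.2·0.0002682/(2·0.7716) = 0.002815 hr

Final: 0.002815 hr


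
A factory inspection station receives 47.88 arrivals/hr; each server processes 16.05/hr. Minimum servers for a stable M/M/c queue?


Stability requires cμ > λ ⇔ c > λ/μ.
λ/μ = 47.88/16.05 = 2.9832
Minimum integer c = ⌊2.9832⌋ + 1 = 3
Check: 3·16.05 = 48.15 > 47.88, while 2·16.05 = 32.10 ≤ 47.88

Final: 3 servers


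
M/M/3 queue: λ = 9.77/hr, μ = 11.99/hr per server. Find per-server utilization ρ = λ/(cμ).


ρ = λ/(cμ) = 9.77/(3·11.99) = 9.77/35.97 = 0.2716

Final: 0.2716


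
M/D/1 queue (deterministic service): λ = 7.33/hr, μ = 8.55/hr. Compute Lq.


ρ = 7.33/8.55 = 0.8573
M/D/1: Lq = ρ²/(2(1−ρ)) = 0.7350/(2·0.1427) = 2.57544

Final: 2.57544


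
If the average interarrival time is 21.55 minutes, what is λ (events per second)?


λ = 1/(interarrival time) in consistent units.
1 second = 0.0166667 min, so λ = 0.0166667/21.55 = 0.0007734 per second

Final: 0.0007734 /sec


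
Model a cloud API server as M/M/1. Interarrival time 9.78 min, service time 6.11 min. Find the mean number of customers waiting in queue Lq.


λ = 60/9.78 = 6.1350 /hr
μ = 60/6.11 = 9.8200 /hr
ρ = λ/μ = 6.1350/9.8200 = 0.6247
Lq = ρ²/(1−ρ) = 0.3903/0.3753 = 1.0401

Final: 1.0401


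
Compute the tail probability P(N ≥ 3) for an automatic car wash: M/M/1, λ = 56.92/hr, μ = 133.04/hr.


ρ = 56.92/133.04 = 0.4278
P(N ≥ n) = ρ^n = 0.4278^3 = 0.078316

Final: 0.078316


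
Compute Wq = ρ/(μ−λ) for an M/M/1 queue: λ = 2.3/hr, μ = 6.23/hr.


ρ = 2.3/6.23 = 0.3692
Wq = ρ/(μ−λ) = 0.3692/(6.23 − 2.3) = 0.3692/3.93 = 0.09394 hr

Final: 0.09394 hr


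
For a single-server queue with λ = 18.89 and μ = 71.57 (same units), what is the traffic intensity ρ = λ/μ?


ρ = λ/μ = 18.89/71.57 = 0.2639

Final: 0.2639


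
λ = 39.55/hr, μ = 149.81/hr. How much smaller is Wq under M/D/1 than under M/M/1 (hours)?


ρ = 39.55/149.81 = 0.2640
Wq(M/M/1) = ρ/(μ−λ) = 0.2640/110.26 = 0.002394 hr
Wq(M/D/1) = ρ/(2(μ−λ)) = 0.001197 hr
Savings = 0.002394 − 0.001197 = 0.001197 hr

Final: 0.001197 hr


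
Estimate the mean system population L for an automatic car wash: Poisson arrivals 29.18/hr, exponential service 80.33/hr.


ρ = λ/μ = 29.18/80.33 = 0.3633
L = ρ/(1−ρ) = 0.3633/(1 − 0.3633) = 0.3633/0.6367 = 0.5705

Final: 0.5705


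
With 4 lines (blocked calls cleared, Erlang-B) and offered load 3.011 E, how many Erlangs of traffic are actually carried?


B(4,3.011) = 0.207329 (Erlang-B)
Carried load = a(1 − B) = 3.011·(1 − 0.207329) = 3.011·0.792671 = 2.3867 E

Final: 2.3867 Erlangs


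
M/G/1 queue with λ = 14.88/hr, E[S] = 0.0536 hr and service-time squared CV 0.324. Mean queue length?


ρ = λ·E[S] = 14.88·0.0536 = 0.7976
Lq = ρ²(1+C_s²)/(2(1−ρ)) = 0.6361·(1+0.324)/(2·0.2024)
= 0.6361·1.3240/0.4049 = 2.08024

Final: 2.08024


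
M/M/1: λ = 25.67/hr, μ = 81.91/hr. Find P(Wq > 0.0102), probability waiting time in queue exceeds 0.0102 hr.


ρ = 25.67/81.91 = 0.3134
P(Wq > t) = ρ·e^{−(μ−λ)t} = 0.3134·e^{−0.5736}
= 0.3134·0.563466 = 0.176586

Final: 0.176586


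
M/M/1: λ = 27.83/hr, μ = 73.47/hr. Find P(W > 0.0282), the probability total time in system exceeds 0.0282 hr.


W ~ Exponential(μ−λ) for M/M/1.
μ − λ = 73.47 − 27.83 = 45.6400
P(W > t) = e^{−(μ−λ)t} = e^{−1.2870} = 0.276085

Final: 0.276085


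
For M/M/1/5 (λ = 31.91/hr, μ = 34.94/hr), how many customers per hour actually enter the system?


ρ = 0.9133; P_K = (1−ρ)ρ^5/(1−ρ^6) = 0.131268
λ_eff = λ(1 − P_K) = 31.91·(1 − 0.131268) = 31.91·0.868732 = 27.7212 /hr

Final: 27.7212 /hr


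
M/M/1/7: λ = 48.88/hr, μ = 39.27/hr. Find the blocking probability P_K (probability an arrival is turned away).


ρ = λ/μ = 48.88/39.27 = 1.2447
P_K = (1−ρ)ρ^K/(1−ρ^(K+1)) = (-0.2447·4.629052)/(1 − 5.761856)
= -1.132803/-4.761856 = 0.237891

Final: 0.237891


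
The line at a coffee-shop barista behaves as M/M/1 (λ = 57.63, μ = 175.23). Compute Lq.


ρ = 57.63/175.23 = 0.3289
Lq = ρ²/(1−ρ) = 0.1082/0.6711 = 0.1612

Final: 0.1612


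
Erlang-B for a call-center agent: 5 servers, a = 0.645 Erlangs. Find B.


B(c,a) = (a^c/c!) / Σ_{k=0}^{c} a^k/k!
a^5/5! = 0.0009303
Σ terms (k=0..5): 1.00000 + 0.64500 + 0.20801 + 0.04472 + 0.007212 + 0.0009303 = 1.905877
B = 0.0009303/1.905877 = 0.0004881

Final: 0.0004881


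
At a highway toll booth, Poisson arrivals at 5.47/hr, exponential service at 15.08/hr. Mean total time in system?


W = 1/(μ−λ) = 1/(15.08 − 5.47) = 1/9.61 = 0.1041 hr

Final: 0.1041 hr


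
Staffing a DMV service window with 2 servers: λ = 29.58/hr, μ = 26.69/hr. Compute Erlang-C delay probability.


a = λ/μ = 1.1083; ρ = a/2 = 0.5541
P₀ = 0.286885 (from M/M/c formula)
C(c,a) = [a^c/(c!(1−ρ))]·P₀ = [1.22829/(2·0.4459)]·0.286885
= 1.37743·0.286885 = 0.395166

Final: 0.395166


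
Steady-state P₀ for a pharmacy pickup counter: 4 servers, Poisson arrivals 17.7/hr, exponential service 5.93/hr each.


a = λ/μ = 17.7/5.93 = 2.9848; ρ = a/c = 0.7462
Σ_{k=0}^{3} a^k/k! (terms k=0..3) = 1.00000 + 2.98482 + 4.45458 + 4.43205 = 12.87146
Tail: a^4/(4!(1−ρ)) = 79.37327/(24·0.2538) = 13.03110
P₀ = 1/(12.87146 + 13.03110) = 1/25.90256 = 0.038606

Final: 0.038606


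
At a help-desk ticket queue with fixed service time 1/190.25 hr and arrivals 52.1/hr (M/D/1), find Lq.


ρ = 52.1/190.25 = 0.2739
M/D/1: Lq = ρ²/(2(1−ρ)) = 0.07499/(2·0.7261) = 0.05164

Final: 0.05164


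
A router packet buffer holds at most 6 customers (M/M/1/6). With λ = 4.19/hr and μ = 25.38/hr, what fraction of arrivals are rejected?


ρ = λ/μ = 4.19/25.38 = 0.1651
P_K = (1−ρ)ρ^K/(1−ρ^(K+1)) = (0.8349·0.00002025)/(1 − 0.000003342)
= 0.00001690/0.999997 = 0.00001690

Final: 0.00001690


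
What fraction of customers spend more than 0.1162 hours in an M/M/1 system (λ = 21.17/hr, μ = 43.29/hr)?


W ~ Exponential(μ−λ) for M/M/1.
μ − λ = 43.29 − 21.17 = 22.1200
P(W > t) = e^{−(μ−λ)t} = e^{−2.5703} = 0.076509

Final: 0.076509


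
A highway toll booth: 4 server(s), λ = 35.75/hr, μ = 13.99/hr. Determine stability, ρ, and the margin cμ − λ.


Total capacity cμ = 4·13.99 = 55.96/hr
ρ = λ/(cμ) = 35.75/55.96 = 0.6388
Stable ⇔ ρ < 1: YES
Spare capacity = cμ − λ = 55.96 − 35.75 = 20.21/hr

Final: ρ = 0.6388; stable; margin = 20.21/hr


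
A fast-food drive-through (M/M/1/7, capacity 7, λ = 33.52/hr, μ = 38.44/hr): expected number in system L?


ρ = 33.52/38.44 = 0.8720
L = ρ[1 − (K+1)ρ^K + Kρ^(K+1)] / [(1−ρ)(1−ρ^(K+1))]
Numerator: 0.8720·(1 − 8·0.383393 + 7·0.334322) = 0.238153
Denominator: (0.1280)·(0.665678) = 0.085201
L = 0.238153/0.085201 = 2.7952

Final: 2.7952


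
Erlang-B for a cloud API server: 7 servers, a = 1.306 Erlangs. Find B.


B(c,a) = (a^c/c!) / Σ_{k=0}^{c} a^k/k!
a^7/7! = 0.001286
Σ terms (k=0..7): 1.00000 + 1.30600 + 0.85282 + 0.37126 + 0.12122 + 0.03166 + 0.006892 + 0.001286 = 3.691134
B = 0.001286/3.691134 = 0.0003483

Final: 0.0003483


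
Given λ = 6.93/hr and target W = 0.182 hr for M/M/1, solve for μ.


W = 1/(μ−λ) ⇒ μ − λ = 1/W = 1/0.182 = 5.4945
μ = λ + 1/W = 6.93 + 5.4945 = 12.4245 per hr

Final: 12.4245 /hr


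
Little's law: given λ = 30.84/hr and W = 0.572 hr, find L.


L = λW = 30.84·0.572 = 17.6405

Final: 17.6405


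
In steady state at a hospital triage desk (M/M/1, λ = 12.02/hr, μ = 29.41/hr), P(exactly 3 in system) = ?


ρ = 12.02/29.41 = 0.4087
P_n = (1−ρ)·ρ^n = (1 − 0.4087)·0.4087^3 = 0.5913·0.068270 = 0.040368

Final: 0.040368


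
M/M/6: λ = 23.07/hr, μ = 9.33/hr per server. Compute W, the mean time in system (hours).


a = 2.4727; ρ = 0.4121; P₀ = 0.083912
Lq = P₀·a^c·ρ/(c!(1−ρ)²) = 0.03176
Wq = Lq/λ = 0.03176/23.07 = 0.001377 hr
W = Wq + 1/μ = 0.001377 + 0.10718 = 0.10856 hr

Final: 0.10856 hr


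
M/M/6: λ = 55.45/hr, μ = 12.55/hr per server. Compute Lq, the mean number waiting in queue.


a = λ/μ = 4.4183; ρ = a/6 = 0.7364
P₀ = 0.010136
Lq = P₀·a^c·ρ / (c!·(1−ρ)²) = 0.010136·7439.55481·0.7364/(720·0.06949)
= 1.10979

Final: 1.10979


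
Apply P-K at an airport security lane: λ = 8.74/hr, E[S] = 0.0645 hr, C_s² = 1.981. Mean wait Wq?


ρ = λ·E[S] = 8.74·0.0645 = 0.5637
E[S²] = E[S]²(1+C_s²) = 0.0645²·(1+1.981) = 0.012402
Wq = λ·E[S²]/(2(1−ρ)) = 8.74·0.012402/(2·0.4363) = 0.12422 hr

Final: 0.12422 hr


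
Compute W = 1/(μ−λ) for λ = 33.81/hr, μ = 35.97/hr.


W = 1/(μ−λ) = 1/(35.97 − 33.81) = 1/2.16 = 0.4630 hr

Final: 0.4630 hr


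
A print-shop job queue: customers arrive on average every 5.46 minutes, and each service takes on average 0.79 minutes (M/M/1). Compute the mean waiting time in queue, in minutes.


λ = 60/5.46 = 10.9890 /hr
μ = 60/0.79 = 75.9494 /hr
ρ = λ/μ = 10.9890/75.9494 = 0.1447
Wq = ρ/(μ−λ) = 0.1447/(75.9494−10.9890) = 0.002227 hr
In minutes: 0.002227·60 = 0.1336 min

Final: 0.1336 min


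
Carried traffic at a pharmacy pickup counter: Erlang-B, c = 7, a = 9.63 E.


B(7,9.63) = 0.392155 (Erlang-B)
Carried load = a(1 − B) = 9.63·(1 − 0.392155) = 9.63·0.607845 = 5.8535 E

Final: 5.8535 Erlangs


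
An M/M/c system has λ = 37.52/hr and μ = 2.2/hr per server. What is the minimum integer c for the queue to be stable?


Stability requires cμ > λ ⇔ c > λ/μ.
λ/μ = 37.52/2.2 = 17.0545
Minimum integer c = ⌊17.0545⌋ + 1 = 18
Check: 18·2.2 = 39.60 > 37.52, while 17·2.2 = 37.40 ≤ 37.52

Final: 18 servers


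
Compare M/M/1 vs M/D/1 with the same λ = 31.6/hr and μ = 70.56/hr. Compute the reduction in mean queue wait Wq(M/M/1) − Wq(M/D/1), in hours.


ρ = 31.6/70.56 = 0.4478
Wq(M/M/1) = ρ/(μ−λ) = 0.4478/38.96 = 0.01150 hr
Wq(M/D/1) = ρ/(2(μ−λ)) = 0.005748 hr
Savings = 0.01150 − 0.005748 = 0.005748 hr

Final: 0.005748 hr


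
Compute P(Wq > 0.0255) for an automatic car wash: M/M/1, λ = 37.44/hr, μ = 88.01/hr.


ρ = 37.44/88.01 = 0.4254
P(Wq > t) = ρ·e^{−(μ−λ)t} = 0.4254·e^{−1.2895}
= 0.4254·0.275399 = 0.117156

Final: 0.117156


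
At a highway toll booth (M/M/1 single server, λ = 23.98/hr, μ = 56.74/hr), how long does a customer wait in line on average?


ρ = 23.98/56.74 = 0.4226
Wq = ρ/(μ−λ) = 0.4226/(56.74 − 23.98) = 0.4226/32.76 = 0.01290 hr

Final: 0.01290 hr


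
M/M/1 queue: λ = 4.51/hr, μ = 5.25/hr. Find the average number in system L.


ρ = λ/μ = 4.51/5.25 = 0.8590
L = ρ/(1−ρ) = 0.8590/(1 − 0.8590) = 0.8590/0.1410 = 6.0946

Final: 6.0946


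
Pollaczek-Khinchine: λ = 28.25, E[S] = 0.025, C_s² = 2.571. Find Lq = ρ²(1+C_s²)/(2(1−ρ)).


ρ = λ·E[S] = 28.25·0.025 = 0.7063
Lq = ρ²(1+C_s²)/(2(1−ρ)) = 0.4988·(1+2.571)/(2·0.2937)
= 0.4988·3.5710/0.5875 = 3.03179

Final: 3.03179


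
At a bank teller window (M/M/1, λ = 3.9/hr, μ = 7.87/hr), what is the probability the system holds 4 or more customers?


ρ = 3.9/7.87 = 0.4956
P(N ≥ n) = ρ^n = 0.4956^4 = 0.060306

Final: 0.060306


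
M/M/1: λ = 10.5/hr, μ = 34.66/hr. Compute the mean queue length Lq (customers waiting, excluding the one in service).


ρ = 10.5/34.66 = 0.3029
Lq = ρ²/(1−ρ) = 0.09177/0.6971 = 0.1317

Final: 0.1317


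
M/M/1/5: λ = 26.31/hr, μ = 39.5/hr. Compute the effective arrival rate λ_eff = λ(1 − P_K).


ρ = 0.6661; P_K = (1−ρ)ρ^5/(1−ρ^6) = 0.047968
λ_eff = λ(1 − P_K) = 26.31·(1 − 0.047968) = 26.31·0.952032 = 25.0480 /hr

Final: 25.0480 /hr


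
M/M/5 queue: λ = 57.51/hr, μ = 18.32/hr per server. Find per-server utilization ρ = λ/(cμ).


ρ = λ/(cμ) = 57.51/(5·18.32) = 57.51/91.60 = 0.6278

Final: 0.6278


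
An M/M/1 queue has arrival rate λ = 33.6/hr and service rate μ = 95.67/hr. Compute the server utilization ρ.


ρ = λ/μ = 33.6/95.67 = 0.3512

Final: 0.3512


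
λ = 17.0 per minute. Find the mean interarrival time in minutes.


Mean interarrival time = 1/λ = 1/17.0 minute = 0.05882 minute
In minutes: 0.05882 × 1 = 0.05882 min

Final: 0.05882 min


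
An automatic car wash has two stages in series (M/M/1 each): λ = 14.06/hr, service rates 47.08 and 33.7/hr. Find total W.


Each node sees arrival rate λ = 14.06/hr (tandem ⇒ throughput preserved).
W₁ = 1/(μ₁−λ) = 1/(47.08−14.06) = 0.03028 hr
W₂ = 1/(μ₂−λ) = 1/(33.7−14.06) = 0.05092 hr
W_total = W₁ + W₂ = 0.03028 + 0.05092 = 0.08120 hr

Final: 0.08120 hr


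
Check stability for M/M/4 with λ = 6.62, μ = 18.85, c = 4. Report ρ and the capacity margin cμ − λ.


Total capacity cμ = 4·18.85 = 75.40/hr
ρ = λ/(cμ) = 6.62/75.40 = 0.08780
Stable ⇔ ρ < 1: YES
Spare capacity = cμ − λ = 75.40 − 6.62 = 68.78/hr

Final: ρ = 0.08780; stable; margin = 68.78/hr


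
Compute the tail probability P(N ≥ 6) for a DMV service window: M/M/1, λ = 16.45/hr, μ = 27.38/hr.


ρ = 16.45/27.38 = 0.6008
P(N ≥ n) = ρ^n = 0.6008^6 = 0.047032

Final: 0.047032


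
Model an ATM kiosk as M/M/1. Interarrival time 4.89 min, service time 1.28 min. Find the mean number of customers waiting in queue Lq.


λ = 60/4.89 = 12.2699 /hr
μ = 60/1.28 = 46.8750 /hr
ρ = λ/μ = 12.2699/46.8750 = 0.2618
Lq = ρ²/(1−ρ) = 0.06852/0.7382 = 0.09281

Final: 0.09281


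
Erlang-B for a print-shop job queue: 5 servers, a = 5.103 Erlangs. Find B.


B(c,a) = (a^c/c!) / Σ_{k=0}^{c} a^k/k!
a^5/5! = 28.836769
Σ terms (k=0..5): 1.00000 + 5.10300 + 13.02030 + 22.14754 + 28.25472 + 28.83677 = 98.362333
B = 28.836769/98.362333 = 0.293169

Final: 0.293169


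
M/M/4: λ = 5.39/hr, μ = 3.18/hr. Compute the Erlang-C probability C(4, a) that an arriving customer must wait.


a = λ/μ = 1.6950; ρ = a/4 = 0.4237
P₀ = 0.180512 (from M/M/c formula)
C(c,a) = [a^c/(c!(1−ρ))]·P₀ = [8.25366/(24·0.5763)]·0.180512
= 0.59679·0.180512 = 0.107727

Final: 0.107727


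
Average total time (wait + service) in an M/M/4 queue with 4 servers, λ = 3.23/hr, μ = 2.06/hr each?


a = 1.5680; ρ = 0.3920; P₀ = 0.206020
Lq = P₀·a^c·ρ/(c!(1−ρ)²) = 0.05502
Wq = Lq/λ = 0.05502/3.23 = 0.01703 hr
W = Wq + 1/μ = 0.01703 + 0.48544 = 0.50247 hr

Final: 0.50247 hr


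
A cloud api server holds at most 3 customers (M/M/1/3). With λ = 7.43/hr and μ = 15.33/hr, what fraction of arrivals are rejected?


ρ = λ/μ = 7.43/15.33 = 0.4847
P_K = (1−ρ)ρ^K/(1−ρ^(K+1)) = (0.5153·0.113852)/(1 − 0.055181)
= 0.058671/0.944819 = 0.062098

Final: 0.062098


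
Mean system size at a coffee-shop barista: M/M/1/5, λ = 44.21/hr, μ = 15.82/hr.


ρ = 44.21/15.82 = 2.7946
L = ρ[1 − (K+1)ρ^K + Kρ^(K+1)] / [(1−ρ)(1−ρ^(K+1))]
Numerator: 2.7946·(1 − 6·170.439471 + 5·476.303984) = 3800.280123
Denominator: (-1.7946)·(-475.303984) = 852.963345
L = 3800.280123/852.963345 = 4.4554

Final: 4.4554


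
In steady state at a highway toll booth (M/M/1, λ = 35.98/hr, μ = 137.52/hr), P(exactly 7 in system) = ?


ρ = 35.98/137.52 = 0.2616
P_n = (1−ρ)·ρ^n = (1 − 0.2616)·0.2616^7 = 0.7384·0.00008392 = 0.00006196

Final: 0.00006196


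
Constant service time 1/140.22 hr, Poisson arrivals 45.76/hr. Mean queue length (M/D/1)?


ρ = 45.76/140.22 = 0.3263
M/D/1: Lq = ρ²/(2(1−ρ)) = 0.1065/(2·0.6737) = 0.07905

Final: 0.07905


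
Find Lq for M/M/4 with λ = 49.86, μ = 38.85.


a = λ/μ = 1.2834; ρ = a/4 = 0.3208
P₀ = 0.275808
Lq = P₀·a^c·ρ / (c!·(1−ρ)²) = 0.275808·2.71297·0.3208/(24·0.46125)
= 0.02169

Final: 0.02169


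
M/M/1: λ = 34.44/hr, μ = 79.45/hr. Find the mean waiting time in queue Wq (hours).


ρ = 34.44/79.45 = 0.4335
Wq = ρ/(μ−λ) = 0.4335/(79.45 − 34.44) = 0.4335/45.01 = 0.009631 hr

Final: 0.009631 hr


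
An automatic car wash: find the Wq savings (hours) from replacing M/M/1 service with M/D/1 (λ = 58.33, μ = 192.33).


ρ = 58.33/192.33 = 0.3033
Wq(M/M/1) = ρ/(μ−λ) = 0.3033/134.00 = 0.002263 hr
Wq(M/D/1) = ρ/(2(μ−λ)) = 0.001132 hr
Savings = 0.002263 − 0.001132 = 0.001132 hr

Final: 0.001132 hr


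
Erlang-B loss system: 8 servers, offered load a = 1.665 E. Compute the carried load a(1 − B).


B(8,1.665) = 0.0002772 (Erlang-B)
Carried load = a(1 − B) = 1.665·(1 − 0.0002772) = 1.665·0.999723 = 1.6645 E

Final: 1.6645 Erlangs


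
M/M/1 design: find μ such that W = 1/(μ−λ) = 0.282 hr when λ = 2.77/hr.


W = 1/(μ−λ) ⇒ μ − λ = 1/W = 1/0.282 = 3.5461
μ = λ + 1/W = 2.77 + 3.5461 = 6.3161 per hr

Final: 6.3161 /hr


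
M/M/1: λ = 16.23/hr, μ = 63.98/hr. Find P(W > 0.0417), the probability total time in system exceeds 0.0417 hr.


W ~ Exponential(μ−λ) for M/M/1.
μ − λ = 63.98 − 16.23 = 47.7500
P(W > t) = e^{−(μ−λ)t} = e^{−1.9912} = 0.136535

Final: 0.136535


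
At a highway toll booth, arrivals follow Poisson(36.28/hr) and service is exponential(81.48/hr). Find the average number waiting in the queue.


ρ = 36.28/81.48 = 0.4453
Lq = ρ²/(1−ρ) = 0.1983/0.5547 = 0.3574

Final: 0.3574


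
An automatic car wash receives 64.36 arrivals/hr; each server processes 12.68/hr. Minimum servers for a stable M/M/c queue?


Stability requires cμ > λ ⇔ c > λ/μ.
λ/μ = 64.36/12.68 = 5.0757
Minimum integer c = ⌊5.0757⌋ + 1 = 6
Check: 6·12.68 = 76.08 > 64.36, while 5·12.68 = 63.40 ≤ 64.36

Final: 6 servers


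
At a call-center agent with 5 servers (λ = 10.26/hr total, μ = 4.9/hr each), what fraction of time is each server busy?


ρ = λ/(cμ) = 10.26/(5·4.9) = 10.26/24.50 = 0.4188

Final: 0.4188


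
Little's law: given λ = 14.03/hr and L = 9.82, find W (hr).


W = L/λ = 9.82/14.03 = 0.6999 hr

Final: 0.6999 hr


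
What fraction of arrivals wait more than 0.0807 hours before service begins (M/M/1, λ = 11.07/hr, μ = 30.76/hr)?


ρ = 11.07/30.76 = 0.3599
P(Wq > t) = ρ·e^{−(μ−λ)t} = 0.3599·e^{−1.5890}
= 0.3599·0.204133 = 0.073464

Final: 0.073464


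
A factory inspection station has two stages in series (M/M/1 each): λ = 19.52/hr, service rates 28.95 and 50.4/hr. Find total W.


Each node sees arrival rate λ = 19.52/hr (tandem ⇒ throughput preserved).
W₁ = 1/(μ₁−λ) = 1/(28.95−19.52) = 0.10604 hr
W₂ = 1/(μ₂−λ) = 1/(50.4−19.52) = 0.03238 hr
W_total = W₁ + W₂ = 0.10604 + 0.03238 = 0.13843 hr

Final: 0.13843 hr


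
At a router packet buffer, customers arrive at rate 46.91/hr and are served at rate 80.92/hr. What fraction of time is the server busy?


ρ = λ/μ = 46.91/80.92 = 0.5797

Final: 0.5797


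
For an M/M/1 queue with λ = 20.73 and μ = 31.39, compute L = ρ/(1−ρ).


ρ = λ/μ = 20.73/31.39 = 0.6604
L = ρ/(1−ρ) = 0.6604/(1 − 0.6604) = 0.6604/0.3396 = 1.9447

Final: 1.9447


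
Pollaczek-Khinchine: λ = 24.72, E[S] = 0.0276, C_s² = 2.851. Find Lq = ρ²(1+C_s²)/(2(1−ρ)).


ρ = λ·E[S] = 24.72·0.0276 = 0.6823
Lq = ρ²(1+C_s²)/(2(1−ρ)) = 0.4655·(1+2.851)/(2·0.3177)
= 0.4655·3.8510/0.6355 = 2.82100

Final: 2.82100


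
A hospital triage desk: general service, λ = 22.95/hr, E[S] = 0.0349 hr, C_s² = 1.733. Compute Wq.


ρ = λ·E[S] = 22.95·0.0349 = 0.8010
E[S²] = E[S]²(1+C_s²) = 0.0349²·(1+1.733) = 0.003329
Wq = λ·E[S²]/(2(1−ρ)) = 22.95·0.003329/(2·0.1990) = 0.19191 hr

Final: 0.19191 hr


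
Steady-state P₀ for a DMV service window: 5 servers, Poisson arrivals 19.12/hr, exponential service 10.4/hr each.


a = λ/μ = 19.12/10.4 = 1.8385; ρ = a/c = 0.3677
Σ_{k=0}^{4} a^k/k! (terms k=0..4) = 1.00000 + 1.83846 + 1.68997 + 1.03565 + 0.47600 = 6.04008
Tail: a^5/(5!(1−ρ)) = 21.00258/(120·0.6323) = 0.27680
P₀ = 1/(6.04008 + 0.27680) = 1/6.31688 = 0.158306

Final: 0.158306


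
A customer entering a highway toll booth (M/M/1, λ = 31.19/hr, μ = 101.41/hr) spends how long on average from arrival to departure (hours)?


W = 1/(μ−λ) = 1/(101.41 − 31.19) = 1/70.22 = 0.01424 hr

Final: 0.01424 hr


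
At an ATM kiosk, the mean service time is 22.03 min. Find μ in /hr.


μ = 1/(service time) in consistent units.
1 hour = 60 min, so μ = 60/22.03 = 2.7236 per hour

Final: 2.7236 /hr


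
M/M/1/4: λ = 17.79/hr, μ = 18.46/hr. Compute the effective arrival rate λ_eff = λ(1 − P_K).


ρ = 0.9637; P_K = (1−ρ)ρ^4/(1−ρ^5) = 0.185492
λ_eff = λ(1 − P_K) = 17.79·(1 − 0.185492) = 17.79·0.814508 = 14.4901 /hr

Final: 14.4901 /hr


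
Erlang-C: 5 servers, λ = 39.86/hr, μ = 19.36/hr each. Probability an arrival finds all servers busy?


a = λ/μ = 2.0589; ρ = a/5 = 0.4118
P₀ = 0.126489 (from M/M/c formula)
C(c,a) = [a^c/(c!(1−ρ))]·P₀ = [36.99642/(120·0.5882)]·0.126489
= 0.52413·0.126489 = 0.066296

Final: 0.066296


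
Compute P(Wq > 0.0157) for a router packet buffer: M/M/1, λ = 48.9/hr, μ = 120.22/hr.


ρ = 48.9/120.22 = 0.4068
P(Wq > t) = ρ·e^{−(μ−λ)t} = 0.4068·e^{−1.1197}
= 0.4068·0.326370 = 0.132752

Final: 0.132752
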